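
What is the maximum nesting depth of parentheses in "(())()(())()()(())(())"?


Input: "(())()(())()()(())(())"
Tracking depth:
  Position 0 '(': depth becomes 1
  Position 1 '(': depth becomes 2
  Position 2 ')': depth becomes 1
  Position 3 ')': depth becomes 0
  Position 4 '(': depth becomes 1
  Position 5 ')': depth becomes 0
  Position 6 '(': depth becomes 1
  Position 7 '(': depth becomes 2
  Position 8 ')': depth becomes 1
  Position 9 ')': depth becomes 0
  Position 10 '(': depth becomes 1
  Position 11 ')': depth becomes 0
  Position 12 '(': depth becomes 1
  Position 13 ')': depth becomes 0
  Position 14 '(': depth becomes 1
  Position 15 '(': depth becomes 2
  Position 16 ')': depth becomes 1
  Position 17 ')': depth becomes 0
  Position 18 '(': depth becomes 1
  Position 19 '(': depth becomes 2
  Position 20 ')': depth becomes 1
  Position 21 ')': depth becomes 0
Maximum depth reached: 2

2


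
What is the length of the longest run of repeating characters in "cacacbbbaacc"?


Input: "cacacbbbaacc"
Scanning for longest run:
  Position 1 ('a'): new char, reset run to 1
  Position 2 ('c'): new char, reset run to 1
  Position 3 ('a'): new char, reset run to 1
  Position 4 ('c'): new char, reset run to 1
  Position 5 ('b'): new char, reset run to 1
  Position 6 ('b'): continues run of 'b', length=2
  Position 7 ('b'): continues run of 'b', length=3
  Position 8 ('a'): new char, reset run to 1
  Position 9 ('a'): continues run of 'a', length=2
  Position 10 ('c'): new char, reset run to 1
  Position 11 ('c'): continues run of 'c', length=2
Longest run: 'b' with length 3

3


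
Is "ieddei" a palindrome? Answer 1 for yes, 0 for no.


Input: ieddei
Reversed: ieddei
  Compare pos 0 ('i') with pos 5 ('i'): match
  Compare pos 1 ('e') with pos 4 ('e'): match
  Compare pos 2 ('d') with pos 3 ('d'): match
Result: palindrome

1


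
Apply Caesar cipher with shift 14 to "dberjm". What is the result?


Caesar cipher: shift "dberjm" by 14
  'd' (pos 3) + 14 = pos 17 = 'r'
  'b' (pos 1) + 14 = pos 15 = 'p'
  'e' (pos 4) + 14 = pos 18 = 's'
  'r' (pos 17) + 14 = pos 5 = 'f'
  'j' (pos 9) + 14 = pos 23 = 'x'
  'm' (pos 12) + 14 = pos 0 = 'a'
Result: rpsfxa

rpsfxa


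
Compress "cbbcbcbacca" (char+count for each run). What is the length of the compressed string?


Input: cbbcbcbacca
Runs:
  'c' x 1 => "c1"
  'b' x 2 => "b2"
  'c' x 1 => "c1"
  'b' x 1 => "b1"
  'c' x 1 => "c1"
  'b' x 1 => "b1"
  'a' x 1 => "a1"
  'c' x 2 => "c2"
  'a' x 1 => "a1"
Compressed: "c1b2c1b1c1b1a1c2a1"
Compressed length: 18

18


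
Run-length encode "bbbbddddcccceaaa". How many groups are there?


Input: bbbbddddcccceaaa
Scanning for consecutive runs:
  Group 1: 'b' x 4 (positions 0-3)
  Group 2: 'd' x 4 (positions 4-7)
  Group 3: 'c' x 4 (positions 8-11)
  Group 4: 'e' x 1 (positions 12-12)
  Group 5: 'a' x 3 (positions 13-15)
Total groups: 5

5


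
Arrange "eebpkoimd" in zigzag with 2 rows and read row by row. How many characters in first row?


Zigzag "eebpkoimd" into 2 rows:
Placing characters:
  'e' => row 0
  'e' => row 1
  'b' => row 0
  'p' => row 1
  'k' => row 0
  'o' => row 1
  'i' => row 0
  'm' => row 1
  'd' => row 0
Rows:
  Row 0: "ebkid"
  Row 1: "epom"
First row length: 5

5


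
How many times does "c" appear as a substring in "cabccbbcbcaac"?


Searching for "c" in "cabccbbcbcaac"
Scanning each position:
  Position 0: "c" => MATCH
  Position 1: "a" => no
  Position 2: "b" => no
  Position 3: "c" => MATCH
  Position 4: "c" => MATCH
  Position 5: "b" => no
  Position 6: "b" => no
  Position 7: "c" => MATCH
  Position 8: "b" => no
  Position 9: "c" => MATCH
  Position 10: "a" => no
  Position 11: "a" => no
  Position 12: "c" => MATCH
Total occurrences: 6

6


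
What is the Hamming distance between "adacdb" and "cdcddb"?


Comparing "adacdb" and "cdcddb" position by position:
  Position 0: 'a' vs 'c' => differ
  Position 1: 'd' vs 'd' => same
  Position 2: 'a' vs 'c' => differ
  Position 3: 'c' vs 'd' => differ
  Position 4: 'd' vs 'd' => same
  Position 5: 'b' vs 'b' => same
Total differences (Hamming distance): 3

3


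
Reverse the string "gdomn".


Input: gdomn
Reading characters right to left:
  Position 4: 'n'
  Position 3: 'm'
  Position 2: 'o'
  Position 1: 'd'
  Position 0: 'g'
Reversed: nmodg

nmodg


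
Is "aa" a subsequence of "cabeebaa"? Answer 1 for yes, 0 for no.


Check if "aa" is a subsequence of "cabeebaa"
Greedy scan:
  Position 0 ('c'): no match needed
  Position 1 ('a'): matches sub[0] = 'a'
  Position 2 ('b'): no match needed
  Position 3 ('e'): no match needed
  Position 4 ('e'): no match needed
  Position 5 ('b'): no match needed
  Position 6 ('a'): matches sub[1] = 'a'
  Position 7 ('a'): no match needed
All 2 characters matched => is a subsequence

1


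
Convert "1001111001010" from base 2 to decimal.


Input: "1001111001010" in base 2
Positional expansion:
  Digit '1' (value 1) x 2^12 = 4096
  Digit '0' (value 0) x 2^11 = 0
  Digit '0' (value 0) x 2^10 = 0
  Digit '1' (value 1) x 2^9 = 512
  Digit '1' (value 1) x 2^8 = 256
  Digit '1' (value 1) x 2^7 = 128
  Digit '1' (value 1) x 2^6 = 64
  Digit '0' (value 0) x 2^5 = 0
  Digit '0' (value 0) x 2^4 = 0
  Digit '1' (value 1) x 2^3 = 8
  Digit '0' (value 0) x 2^2 = 0
  Digit '1' (value 1) x 2^1 = 2
  Digit '0' (value 0) x 2^0 = 0
Sum = 5066

5066


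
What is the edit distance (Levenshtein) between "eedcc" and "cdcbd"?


Computing edit distance: "eedcc" -> "cdcbd"
DP table:
           c    d    c    b    d
      0    1    2    3    4    5
  e   1    1    2    3    4    5
  e   2    2    2    3    4    5
  d   3    3    2    3    4    4
  c   4    3    3    2    3    4
  c   5    4    4    3    3    4
Edit distance = dp[5][5] = 4

4


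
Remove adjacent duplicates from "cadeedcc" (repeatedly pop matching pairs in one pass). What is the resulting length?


Input: cadeedcc
Stack-based adjacent duplicate removal:
  Read 'c': push. Stack: c
  Read 'a': push. Stack: ca
  Read 'd': push. Stack: cad
  Read 'e': push. Stack: cade
  Read 'e': matches stack top 'e' => pop. Stack: cad
  Read 'd': matches stack top 'd' => pop. Stack: ca
  Read 'c': push. Stack: cac
  Read 'c': matches stack top 'c' => pop. Stack: ca
Final stack: "ca" (length 2)

2


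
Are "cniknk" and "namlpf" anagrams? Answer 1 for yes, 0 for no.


Strings: "cniknk", "namlpf"
Sorted first:  cikknn
Sorted second: aflmnp
Differ at position 0: 'c' vs 'a' => not anagrams

0


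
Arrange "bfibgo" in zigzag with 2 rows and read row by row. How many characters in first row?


Zigzag "bfibgo" into 2 rows:
Placing characters:
  'b' => row 0
  'f' => row 1
  'i' => row 0
  'b' => row 1
  'g' => row 0
  'o' => row 1
Rows:
  Row 0: "big"
  Row 1: "fbo"
First row length: 3

3


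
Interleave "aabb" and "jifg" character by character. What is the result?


Interleaving "aabb" and "jifg":
  Position 0: 'a' from first, 'j' from second => "aj"
  Position 1: 'a' from first, 'i' from second => "ai"
  Position 2: 'b' from first, 'f' from second => "bf"
  Position 3: 'b' from first, 'g' from second => "bg"
Result: ajaibfbg

ajaibfbg


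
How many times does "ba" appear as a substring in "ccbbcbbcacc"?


Searching for "ba" in "ccbbcbbcacc"
Scanning each position:
  Position 0: "cc" => no
  Position 1: "cb" => no
  Position 2: "bb" => no
  Position 3: "bc" => no
  Position 4: "cb" => no
  Position 5: "bb" => no
  Position 6: "bc" => no
  Position 7: "ca" => no
  Position 8: "ac" => no
  Position 9: "cc" => no
Total occurrences: 0

0


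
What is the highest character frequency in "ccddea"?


Input: ccddea
Character counts:
  'a': 1
  'c': 2
  'd': 2
  'e': 1
Maximum frequency: 2

2


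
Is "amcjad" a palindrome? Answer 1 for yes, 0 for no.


Input: amcjad
Reversed: dajcma
  Compare pos 0 ('a') with pos 5 ('d'): MISMATCH
  Compare pos 1 ('m') with pos 4 ('a'): MISMATCH
  Compare pos 2 ('c') with pos 3 ('j'): MISMATCH
Result: not a palindrome

0


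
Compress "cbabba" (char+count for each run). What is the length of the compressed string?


Input: cbabba
Runs:
  'c' x 1 => "c1"
  'b' x 1 => "b1"
  'a' x 1 => "a1"
  'b' x 2 => "b2"
  'a' x 1 => "a1"
Compressed: "c1b1a1b2a1"
Compressed length: 10

10


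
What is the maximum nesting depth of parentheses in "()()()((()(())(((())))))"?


Input: "()()()((()(())(((())))))"
Tracking depth:
  Position 0 '(': depth becomes 1
  Position 1 ')': depth becomes 0
  Position 2 '(': depth becomes 1
  Position 3 ')': depth becomes 0
  Position 4 '(': depth becomes 1
  Position 5 ')': depth becomes 0
  Position 6 '(': depth becomes 1
  Position 7 '(': depth becomes 2
  Position 8 '(': depth becomes 3
  Position 9 ')': depth becomes 2
  Position 10 '(': depth becomes 3
  Position 11 '(': depth becomes 4
  Position 12 ')': depth becomes 3
  Position 13 ')': depth becomes 2
  Position 14 '(': depth becomes 3
  Position 15 '(': depth becomes 4
  Position 16 '(': depth becomes 5
  Position 17 '(': depth becomes 6
  Position 18 ')': depth becomes 5
  Position 19 ')': depth becomes 4
  Position 20 ')': depth becomes 3
  Position 21 ')': depth becomes 2
  Position 22 ')': depth becomes 1
  Position 23 ')': depth becomes 0
Maximum depth reached: 6

6


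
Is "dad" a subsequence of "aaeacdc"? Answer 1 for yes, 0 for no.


Check if "dad" is a subsequence of "aaeacdc"
Greedy scan:
  Position 0 ('a'): no match needed
  Position 1 ('a'): no match needed
  Position 2 ('e'): no match needed
  Position 3 ('a'): no match needed
  Position 4 ('c'): no match needed
  Position 5 ('d'): matches sub[0] = 'd'
  Position 6 ('c'): no match needed
Only matched 1/3 characters => not a subsequence

0


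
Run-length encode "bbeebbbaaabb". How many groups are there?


Input: bbeebbbaaabb
Scanning for consecutive runs:
  Group 1: 'b' x 2 (positions 0-1)
  Group 2: 'e' x 2 (positions 2-3)
  Group 3: 'b' x 3 (positions 4-6)
  Group 4: 'a' x 3 (positions 7-9)
  Group 5: 'b' x 2 (positions 10-11)
Total groups: 5

5


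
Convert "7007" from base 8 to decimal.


Input: "7007" in base 8
Positional expansion:
  Digit '7' (value 7) x 8^3 = 3584
  Digit '0' (value 0) x 8^2 = 0
  Digit '0' (value 0) x 8^1 = 0
  Digit '7' (value 7) x 8^0 = 7
Sum = 3591

3591


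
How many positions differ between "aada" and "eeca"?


Comparing "aada" and "eeca" position by position:
  Position 0: 'a' vs 'e' => DIFFER
  Position 1: 'a' vs 'e' => DIFFER
  Position 2: 'd' vs 'c' => DIFFER
  Position 3: 'a' vs 'a' => same
Positions that differ: 3

3


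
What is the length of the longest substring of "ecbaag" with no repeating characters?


Input: "ecbaag"
Sliding window (track last position of each char):
  Position 0 ('e'): window [0,0] length 1 -- new best
  Position 1 ('c'): window [0,1] length 2 -- new best
  Position 2 ('b'): window [0,2] length 3 -- new best
  Position 3 ('a'): window [0,3] length 4 -- new best
  Position 4 ('a'): repeat (last at 3), move window start to 4
  Position 4 ('a'): window [4,4] length 1
  Position 5 ('g'): window [4,5] length 2
Longest substring with no repeats: "ecba" with length 4

4


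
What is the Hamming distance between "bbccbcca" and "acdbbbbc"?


Comparing "bbccbcca" and "acdbbbbc" position by position:
  Position 0: 'b' vs 'a' => differ
  Position 1: 'b' vs 'c' => differ
  Position 2: 'c' vs 'd' => differ
  Position 3: 'c' vs 'b' => differ
  Position 4: 'b' vs 'b' => same
  Position 5: 'c' vs 'b' => differ
  Position 6: 'c' vs 'b' => differ
  Position 7: 'a' vs 'c' => differ
Total differences (Hamming distance): 7

7


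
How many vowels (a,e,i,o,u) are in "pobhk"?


Input: pobhk
Checking each character:
  'p' at position 0: consonant
  'o' at position 1: vowel (running total: 1)
  'b' at position 2: consonant
  'h' at position 3: consonant
  'k' at position 4: consonant
Total vowels: 1

1


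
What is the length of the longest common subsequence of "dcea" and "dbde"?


LCS of "dcea" and "dbde"
DP table:
           d    b    d    e
      0    0    0    0    0
  d   0    1    1    1    1
  c   0    1    1    1    1
  e   0    1    1    1    2
  a   0    1    1    1    2
LCS length = dp[4][4] = 2

2


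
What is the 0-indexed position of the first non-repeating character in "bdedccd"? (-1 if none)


Input: bdedccd
Character frequencies:
  'b': 1
  'c': 2
  'd': 3
  'e': 1
Scanning left to right for freq == 1:
  Position 0 ('b'): unique! => answer = 0

0


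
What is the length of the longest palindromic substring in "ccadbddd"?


Input: "ccadbddd"
Checking substrings for palindromes:
  [3:6] "dbd" (len 3) => palindrome
  [5:8] "ddd" (len 3) => palindrome
  [0:2] "cc" (len 2) => palindrome
  [5:7] "dd" (len 2) => palindrome
  [6:8] "dd" (len 2) => palindrome
Longest palindromic substring: "dbd" with length 3

3


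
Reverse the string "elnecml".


Input: elnecml
Reading characters right to left:
  Position 6: 'l'
  Position 5: 'm'
  Position 4: 'c'
  Position 3: 'e'
  Position 2: 'n'
  Position 1: 'l'
  Position 0: 'e'
Reversed: lmcenle

lmcenle


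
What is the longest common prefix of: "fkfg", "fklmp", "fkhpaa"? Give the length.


Words: fkfg, fklmp, fkhpaa
  Position 0: all 'f' => match
  Position 1: all 'k' => match
  Position 2: ('f', 'l', 'h') => mismatch, stop
LCP = "fk" (length 2)

2


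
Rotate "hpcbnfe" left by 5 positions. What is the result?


Input: "hpcbnfe", rotate left by 5
First 5 characters: "hpcbn"
Remaining characters: "fe"
Concatenate remaining + first: "fe" + "hpcbn" = "fehpcbn"

fehpcbn


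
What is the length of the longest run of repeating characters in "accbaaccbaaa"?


Input: "accbaaccbaaa"
Scanning for longest run:
  Position 1 ('c'): new char, reset run to 1
  Position 2 ('c'): continues run of 'c', length=2
  Position 3 ('b'): new char, reset run to 1
  Position 4 ('a'): new char, reset run to 1
  Position 5 ('a'): continues run of 'a', length=2
  Position 6 ('c'): new char, reset run to 1
  Position 7 ('c'): continues run of 'c', length=2
  Position 8 ('b'): new char, reset run to 1
  Position 9 ('a'): new char, reset run to 1
  Position 10 ('a'): continues run of 'a', length=2
  Position 11 ('a'): continues run of 'a', length=3
Longest run: 'a' with length 3

3


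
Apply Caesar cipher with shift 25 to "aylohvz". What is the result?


Caesar cipher: shift "aylohvz" by 25
  'a' (pos 0) + 25 = pos 25 = 'z'
  'y' (pos 24) + 25 = pos 23 = 'x'
  'l' (pos 11) + 25 = pos 10 = 'k'
  'o' (pos 14) + 25 = pos 13 = 'n'
  'h' (pos 7) + 25 = pos 6 = 'g'
  'v' (pos 21) + 25 = pos 20 = 'u'
  'z' (pos 25) + 25 = pos 24 = 'y'
Result: zxknguy

zxknguy


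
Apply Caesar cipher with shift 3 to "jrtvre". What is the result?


Caesar cipher: shift "jrtvre" by 3
  'j' (pos 9) + 3 = pos 12 = 'm'
  'r' (pos 17) + 3 = pos 20 = 'u'
  't' (pos 19) + 3 = pos 22 = 'w'
  'v' (pos 21) + 3 = pos 24 = 'y'
  'r' (pos 17) + 3 = pos 20 = 'u'
  'e' (pos 4) + 3 = pos 7 = 'h'
Result: muwyuh

muwyuh


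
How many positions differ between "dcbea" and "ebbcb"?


Comparing "dcbea" and "ebbcb" position by position:
  Position 0: 'd' vs 'e' => DIFFER
  Position 1: 'c' vs 'b' => DIFFER
  Position 2: 'b' vs 'b' => same
  Position 3: 'e' vs 'c' => DIFFER
  Position 4: 'a' vs 'b' => DIFFER
Positions that differ: 4

4


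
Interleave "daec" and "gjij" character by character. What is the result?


Interleaving "daec" and "gjij":
  Position 0: 'd' from first, 'g' from second => "dg"
  Position 1: 'a' from first, 'j' from second => "aj"
  Position 2: 'e' from first, 'i' from second => "ei"
  Position 3: 'c' from first, 'j' from second => "cj"
Result: dgajeicj

dgajeicj


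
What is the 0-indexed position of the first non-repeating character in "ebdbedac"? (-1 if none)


Input: ebdbedac
Character frequencies:
  'a': 1
  'b': 2
  'c': 1
  'd': 2
  'e': 2
Scanning left to right for freq == 1:
  Position 0 ('e'): freq=2, skip
  Position 1 ('b'): freq=2, skip
  Position 2 ('d'): freq=2, skip
  Position 3 ('b'): freq=2, skip
  Position 4 ('e'): freq=2, skip
  Position 5 ('d'): freq=2, skip
  Position 6 ('a'): unique! => answer = 6

6


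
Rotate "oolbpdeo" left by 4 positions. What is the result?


Input: "oolbpdeo", rotate left by 4
First 4 characters: "oolb"
Remaining characters: "pdeo"
Concatenate remaining + first: "pdeo" + "oolb" = "pdeooolb"

pdeooolb


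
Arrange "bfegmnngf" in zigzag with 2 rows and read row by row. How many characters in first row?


Zigzag "bfegmnngf" into 2 rows:
Placing characters:
  'b' => row 0
  'f' => row 1
  'e' => row 0
  'g' => row 1
  'm' => row 0
  'n' => row 1
  'n' => row 0
  'g' => row 1
  'f' => row 0
Rows:
  Row 0: "bemnf"
  Row 1: "fgng"
First row length: 5

5


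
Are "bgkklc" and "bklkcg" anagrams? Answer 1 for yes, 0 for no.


Strings: "bgkklc", "bklkcg"
Sorted first:  bcgkkl
Sorted second: bcgkkl
Sorted forms match => anagrams

1


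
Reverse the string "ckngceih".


Input: ckngceih
Reading characters right to left:
  Position 7: 'h'
  Position 6: 'i'
  Position 5: 'e'
  Position 4: 'c'
  Position 3: 'g'
  Position 2: 'n'
  Position 1: 'k'
  Position 0: 'c'
Reversed: hiecgnkc

hiecgnkc


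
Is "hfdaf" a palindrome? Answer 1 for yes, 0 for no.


Input: hfdaf
Reversed: fadfh
  Compare pos 0 ('h') with pos 4 ('f'): MISMATCH
  Compare pos 1 ('f') with pos 3 ('a'): MISMATCH
Result: not a palindrome

0


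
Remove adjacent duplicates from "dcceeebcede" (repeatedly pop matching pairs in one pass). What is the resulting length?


Input: dcceeebcede
Stack-based adjacent duplicate removal:
  Read 'd': push. Stack: d
  Read 'c': push. Stack: dc
  Read 'c': matches stack top 'c' => pop. Stack: d
  Read 'e': push. Stack: de
  Read 'e': matches stack top 'e' => pop. Stack: d
  Read 'e': push. Stack: de
  Read 'b': push. Stack: deb
  Read 'c': push. Stack: debc
  Read 'e': push. Stack: debce
  Read 'd': push. Stack: debced
  Read 'e': push. Stack: debcede
Final stack: "debcede" (length 7)

7


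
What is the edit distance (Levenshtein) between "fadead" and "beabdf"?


Computing edit distance: "fadead" -> "beabdf"
DP table:
           b    e    a    b    d    f
      0    1    2    3    4    5    6
  f   1    1    2    3    4    5    5
  a   2    2    2    2    3    4    5
  d   3    3    3    3    3    3    4
  e   4    4    3    4    4    4    4
  a   5    5    4    3    4    5    5
  d   6    6    5    4    4    4    5
Edit distance = dp[6][6] = 5

5


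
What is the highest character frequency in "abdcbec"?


Input: abdcbec
Character counts:
  'a': 1
  'b': 2
  'c': 2
  'd': 1
  'e': 1
Maximum frequency: 2

2


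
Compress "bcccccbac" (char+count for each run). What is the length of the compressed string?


Input: bcccccbac
Runs:
  'b' x 1 => "b1"
  'c' x 5 => "c5"
  'b' x 1 => "b1"
  'a' x 1 => "a1"
  'c' x 1 => "c1"
Compressed: "b1c5b1a1c1"
Compressed length: 10

10


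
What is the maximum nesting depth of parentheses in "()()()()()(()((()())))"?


Input: "()()()()()(()((()())))"
Tracking depth:
  Position 0 '(': depth becomes 1
  Position 1 ')': depth becomes 0
  Position 2 '(': depth becomes 1
  Position 3 ')': depth becomes 0
  Position 4 '(': depth becomes 1
  Position 5 ')': depth becomes 0
  Position 6 '(': depth becomes 1
  Position 7 ')': depth becomes 0
  Position 8 '(': depth becomes 1
  Position 9 ')': depth becomes 0
  Position 10 '(': depth becomes 1
  Position 11 '(': depth becomes 2
  Position 12 ')': depth becomes 1
  Position 13 '(': depth becomes 2
  Position 14 '(': depth becomes 3
  Position 15 '(': depth becomes 4
  Position 16 ')': depth becomes 3
  Position 17 '(': depth becomes 4
  Position 18 ')': depth becomes 3
  Position 19 ')': depth becomes 2
  Position 20 ')': depth becomes 1
  Position 21 ')': depth becomes 0
Maximum depth reached: 4

4


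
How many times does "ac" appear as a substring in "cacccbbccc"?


Searching for "ac" in "cacccbbccc"
Scanning each position:
  Position 0: "ca" => no
  Position 1: "ac" => MATCH
  Position 2: "cc" => no
  Position 3: "cc" => no
  Position 4: "cb" => no
  Position 5: "bb" => no
  Position 6: "bc" => no
  Position 7: "cc" => no
  Position 8: "cc" => no
Total occurrences: 1

1


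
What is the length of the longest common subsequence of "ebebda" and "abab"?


LCS of "ebebda" and "abab"
DP table:
           a    b    a    b
      0    0    0    0    0
  e   0    0    0    0    0
  b   0    0    1    1    1
  e   0    0    1    1    1
  b   0    0    1    1    2
  d   0    0    1    1    2
  a   0    1    1    2    2
LCS length = dp[6][4] = 2

2


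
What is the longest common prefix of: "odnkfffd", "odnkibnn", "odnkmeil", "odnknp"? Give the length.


Words: odnkfffd, odnkibnn, odnkmeil, odnknp
  Position 0: all 'o' => match
  Position 1: all 'd' => match
  Position 2: all 'n' => match
  Position 3: all 'k' => match
  Position 4: ('f', 'i', 'm', 'n') => mismatch, stop
LCP = "odnk" (length 4)

4


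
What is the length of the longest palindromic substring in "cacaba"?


Input: "cacaba"
Checking substrings for palindromes:
  [0:3] "cac" (len 3) => palindrome
  [1:4] "aca" (len 3) => palindrome
  [3:6] "aba" (len 3) => palindrome
Longest palindromic substring: "cac" with length 3

3


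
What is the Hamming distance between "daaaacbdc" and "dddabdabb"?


Comparing "daaaacbdc" and "dddabdabb" position by position:
  Position 0: 'd' vs 'd' => same
  Position 1: 'a' vs 'd' => differ
  Position 2: 'a' vs 'd' => differ
  Position 3: 'a' vs 'a' => same
  Position 4: 'a' vs 'b' => differ
  Position 5: 'c' vs 'd' => differ
  Position 6: 'b' vs 'a' => differ
  Position 7: 'd' vs 'b' => differ
  Position 8: 'c' vs 'b' => differ
Total differences (Hamming distance): 7

7


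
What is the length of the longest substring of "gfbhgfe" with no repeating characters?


Input: "gfbhgfe"
Sliding window (track last position of each char):
  Position 0 ('g'): window [0,0] length 1 -- new best
  Position 1 ('f'): window [0,1] length 2 -- new best
  Position 2 ('b'): window [0,2] length 3 -- new best
  Position 3 ('h'): window [0,3] length 4 -- new best
  Position 4 ('g'): repeat (last at 0), move window start to 1
  Position 4 ('g'): window [1,4] length 4
  Position 5 ('f'): repeat (last at 1), move window start to 2
  Position 5 ('f'): window [2,5] length 4
  Position 6 ('e'): window [2,6] length 5 -- new best
Longest substring with no repeats: "bhgfe" with length 5

5


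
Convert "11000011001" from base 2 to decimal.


Input: "11000011001" in base 2
Positional expansion:
  Digit '1' (value 1) x 2^10 = 1024
  Digit '1' (value 1) x 2^9 = 512
  Digit '0' (value 0) x 2^8 = 0
  Digit '0' (value 0) x 2^7 = 0
  Digit '0' (value 0) x 2^6 = 0
  Digit '0' (value 0) x 2^5 = 0
  Digit '1' (value 1) x 2^4 = 16
  Digit '1' (value 1) x 2^3 = 8
  Digit '0' (value 0) x 2^2 = 0
  Digit '0' (value 0) x 2^1 = 0
  Digit '1' (value 1) x 2^0 = 1
Sum = 1561

1561


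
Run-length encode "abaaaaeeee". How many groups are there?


Input: abaaaaeeee
Scanning for consecutive runs:
  Group 1: 'a' x 1 (positions 0-0)
  Group 2: 'b' x 1 (positions 1-1)
  Group 3: 'a' x 4 (positions 2-5)
  Group 4: 'e' x 4 (positions 6-9)
Total groups: 4

4


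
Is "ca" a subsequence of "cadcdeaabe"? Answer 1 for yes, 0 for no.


Check if "ca" is a subsequence of "cadcdeaabe"
Greedy scan:
  Position 0 ('c'): matches sub[0] = 'c'
  Position 1 ('a'): matches sub[1] = 'a'
  Position 2 ('d'): no match needed
  Position 3 ('c'): no match needed
  Position 4 ('d'): no match needed
  Position 5 ('e'): no match needed
  Position 6 ('a'): no match needed
  Position 7 ('a'): no match needed
  Position 8 ('b'): no match needed
  Position 9 ('e'): no match needed
All 2 characters matched => is a subsequence

1


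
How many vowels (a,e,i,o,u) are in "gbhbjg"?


Input: gbhbjg
Checking each character:
  'g' at position 0: consonant
  'b' at position 1: consonant
  'h' at position 2: consonant
  'b' at position 3: consonant
  'j' at position 4: consonant
  'g' at position 5: consonant
Total vowels: 0

0


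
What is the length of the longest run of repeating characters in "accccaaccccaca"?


Input: "accccaaccccaca"
Scanning for longest run:
  Position 1 ('c'): new char, reset run to 1
  Position 2 ('c'): continues run of 'c', length=2
  Position 3 ('c'): continues run of 'c', length=3
  Position 4 ('c'): continues run of 'c', length=4
  Position 5 ('a'): new char, reset run to 1
  Position 6 ('a'): continues run of 'a', length=2
  Position 7 ('c'): new char, reset run to 1
  Position 8 ('c'): continues run of 'c', length=2
  Position 9 ('c'): continues run of 'c', length=3
  Position 10 ('c'): continues run of 'c', length=4
  Position 11 ('a'): new char, reset run to 1
  Position 12 ('c'): new char, reset run to 1
  Position 13 ('a'): new char, reset run to 1
Longest run: 'c' with length 4

4


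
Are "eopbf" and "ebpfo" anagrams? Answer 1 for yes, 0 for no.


Strings: "eopbf", "ebpfo"
Sorted first:  befop
Sorted second: befop
Sorted forms match => anagrams

1


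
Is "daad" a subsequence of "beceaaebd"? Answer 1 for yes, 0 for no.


Check if "daad" is a subsequence of "beceaaebd"
Greedy scan:
  Position 0 ('b'): no match needed
  Position 1 ('e'): no match needed
  Position 2 ('c'): no match needed
  Position 3 ('e'): no match needed
  Position 4 ('a'): no match needed
  Position 5 ('a'): no match needed
  Position 6 ('e'): no match needed
  Position 7 ('b'): no match needed
  Position 8 ('d'): matches sub[0] = 'd'
Only matched 1/4 characters => not a subsequence

0


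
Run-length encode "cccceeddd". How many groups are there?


Input: cccceeddd
Scanning for consecutive runs:
  Group 1: 'c' x 4 (positions 0-3)
  Group 2: 'e' x 2 (positions 4-5)
  Group 3: 'd' x 3 (positions 6-8)
Total groups: 3

3


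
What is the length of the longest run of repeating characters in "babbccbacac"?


Input: "babbccbacac"
Scanning for longest run:
  Position 1 ('a'): new char, reset run to 1
  Position 2 ('b'): new char, reset run to 1
  Position 3 ('b'): continues run of 'b', length=2
  Position 4 ('c'): new char, reset run to 1
  Position 5 ('c'): continues run of 'c', length=2
  Position 6 ('b'): new char, reset run to 1
  Position 7 ('a'): new char, reset run to 1
  Position 8 ('c'): new char, reset run to 1
  Position 9 ('a'): new char, reset run to 1
  Position 10 ('c'): new char, reset run to 1
Longest run: 'b' with length 2

2


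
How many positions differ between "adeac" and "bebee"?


Comparing "adeac" and "bebee" position by position:
  Position 0: 'a' vs 'b' => DIFFER
  Position 1: 'd' vs 'e' => DIFFER
  Position 2: 'e' vs 'b' => DIFFER
  Position 3: 'a' vs 'e' => DIFFER
  Position 4: 'c' vs 'e' => DIFFER
Positions that differ: 5

5


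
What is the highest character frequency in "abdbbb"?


Input: abdbbb
Character counts:
  'a': 1
  'b': 4
  'd': 1
Maximum frequency: 4

4


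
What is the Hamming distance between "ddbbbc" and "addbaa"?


Comparing "ddbbbc" and "addbaa" position by position:
  Position 0: 'd' vs 'a' => differ
  Position 1: 'd' vs 'd' => same
  Position 2: 'b' vs 'd' => differ
  Position 3: 'b' vs 'b' => same
  Position 4: 'b' vs 'a' => differ
  Position 5: 'c' vs 'a' => differ
Total differences (Hamming distance): 4

4


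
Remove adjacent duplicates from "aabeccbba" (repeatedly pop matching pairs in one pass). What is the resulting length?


Input: aabeccbba
Stack-based adjacent duplicate removal:
  Read 'a': push. Stack: a
  Read 'a': matches stack top 'a' => pop. Stack: (empty)
  Read 'b': push. Stack: b
  Read 'e': push. Stack: be
  Read 'c': push. Stack: bec
  Read 'c': matches stack top 'c' => pop. Stack: be
  Read 'b': push. Stack: beb
  Read 'b': matches stack top 'b' => pop. Stack: be
  Read 'a': push. Stack: bea
Final stack: "bea" (length 3)

3


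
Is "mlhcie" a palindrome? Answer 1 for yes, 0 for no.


Input: mlhcie
Reversed: eichlm
  Compare pos 0 ('m') with pos 5 ('e'): MISMATCH
  Compare pos 1 ('l') with pos 4 ('i'): MISMATCH
  Compare pos 2 ('h') with pos 3 ('c'): MISMATCH
Result: not a palindrome

0


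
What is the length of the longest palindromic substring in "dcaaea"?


Input: "dcaaea"
Checking substrings for palindromes:
  [3:6] "aea" (len 3) => palindrome
  [2:4] "aa" (len 2) => palindrome
Longest palindromic substring: "aea" with length 3

3


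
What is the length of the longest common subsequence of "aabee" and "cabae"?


LCS of "aabee" and "cabae"
DP table:
           c    a    b    a    e
      0    0    0    0    0    0
  a   0    0    1    1    1    1
  a   0    0    1    1    2    2
  b   0    0    1    2    2    2
  e   0    0    1    2    2    3
  e   0    0    1    2    2    3
LCS length = dp[5][5] = 3

3


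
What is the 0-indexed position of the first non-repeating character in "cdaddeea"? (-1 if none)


Input: cdaddeea
Character frequencies:
  'a': 2
  'c': 1
  'd': 3
  'e': 2
Scanning left to right for freq == 1:
  Position 0 ('c'): unique! => answer = 0

0


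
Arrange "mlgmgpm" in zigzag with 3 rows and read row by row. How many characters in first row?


Zigzag "mlgmgpm" into 3 rows:
Placing characters:
  'm' => row 0
  'l' => row 1
  'g' => row 2
  'm' => row 1
  'g' => row 0
  'p' => row 1
  'm' => row 2
Rows:
  Row 0: "mg"
  Row 1: "lmp"
  Row 2: "gm"
First row length: 2

2


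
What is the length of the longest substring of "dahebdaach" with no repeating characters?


Input: "dahebdaach"
Sliding window (track last position of each char):
  Position 0 ('d'): window [0,0] length 1 -- new best
  Position 1 ('a'): window [0,1] length 2 -- new best
  Position 2 ('h'): window [0,2] length 3 -- new best
  Position 3 ('e'): window [0,3] length 4 -- new best
  Position 4 ('b'): window [0,4] length 5 -- new best
  Position 5 ('d'): repeat (last at 0), move window start to 1
  Position 5 ('d'): window [1,5] length 5
  Position 6 ('a'): repeat (last at 1), move window start to 2
  Position 6 ('a'): window [2,6] length 5
  Position 7 ('a'): repeat (last at 6), move window start to 7
  Position 7 ('a'): window [7,7] length 1
  Position 8 ('c'): window [7,8] length 2
  Position 9 ('h'): window [7,9] length 3
Longest substring with no repeats: "daheb" with length 5

5


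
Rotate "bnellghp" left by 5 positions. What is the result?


Input: "bnellghp", rotate left by 5
First 5 characters: "bnell"
Remaining characters: "ghp"
Concatenate remaining + first: "ghp" + "bnell" = "ghpbnell"

ghpbnell


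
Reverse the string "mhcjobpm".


Input: mhcjobpm
Reading characters right to left:
  Position 7: 'm'
  Position 6: 'p'
  Position 5: 'b'
  Position 4: 'o'
  Position 3: 'j'
  Position 2: 'c'
  Position 1: 'h'
  Position 0: 'm'
Reversed: mpbojchm

mpbojchm


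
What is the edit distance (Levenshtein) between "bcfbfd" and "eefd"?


Computing edit distance: "bcfbfd" -> "eefd"
DP table:
           e    e    f    d
      0    1    2    3    4
  b   1    1    2    3    4
  c   2    2    2    3    4
  f   3    3    3    2    3
  b   4    4    4    3    3
  f   5    5    5    4    4
  d   6    6    6    5    4
Edit distance = dp[6][4] = 4

4


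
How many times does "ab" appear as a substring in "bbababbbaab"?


Searching for "ab" in "bbababbbaab"
Scanning each position:
  Position 0: "bb" => no
  Position 1: "ba" => no
  Position 2: "ab" => MATCH
  Position 3: "ba" => no
  Position 4: "ab" => MATCH
  Position 5: "bb" => no
  Position 6: "bb" => no
  Position 7: "ba" => no
  Position 8: "aa" => no
  Position 9: "ab" => MATCH
Total occurrences: 3

3


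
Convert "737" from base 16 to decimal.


Input: "737" in base 16
Positional expansion:
  Digit '7' (value 7) x 16^2 = 1792
  Digit '3' (value 3) x 16^1 = 48
  Digit '7' (value 7) x 16^0 = 7
Sum = 1847

1847


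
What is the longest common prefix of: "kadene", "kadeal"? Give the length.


Words: kadene, kadeal
  Position 0: all 'k' => match
  Position 1: all 'a' => match
  Position 2: all 'd' => match
  Position 3: all 'e' => match
  Position 4: ('n', 'a') => mismatch, stop
LCP = "kade" (length 4)

4


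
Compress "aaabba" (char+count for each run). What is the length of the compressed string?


Input: aaabba
Runs:
  'a' x 3 => "a3"
  'b' x 2 => "b2"
  'a' x 1 => "a1"
Compressed: "a3b2a1"
Compressed length: 6

6


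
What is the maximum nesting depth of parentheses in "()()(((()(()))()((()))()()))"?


Input: "()()(((()(()))()((()))()()))"
Tracking depth:
  Position 0 '(': depth becomes 1
  Position 1 ')': depth becomes 0
  Position 2 '(': depth becomes 1
  Position 3 ')': depth becomes 0
  Position 4 '(': depth becomes 1
  Position 5 '(': depth becomes 2
  Position 6 '(': depth becomes 3
  Position 7 '(': depth becomes 4
  Position 8 ')': depth becomes 3
  Position 9 '(': depth becomes 4
  Position 10 '(': depth becomes 5
  Position 11 ')': depth becomes 4
  Position 12 ')': depth becomes 3
  Position 13 ')': depth becomes 2
  Position 14 '(': depth becomes 3
  Position 15 ')': depth becomes 2
  Position 16 '(': depth becomes 3
  Position 17 '(': depth becomes 4
  Position 18 '(': depth becomes 5
  Position 19 ')': depth becomes 4
  Position 20 ')': depth becomes 3
  Position 21 ')': depth becomes 2
  Position 22 '(': depth becomes 3
  Position 23 ')': depth becomes 2
  Position 24 '(': depth becomes 3
  Position 25 ')': depth becomes 2
  Position 26 ')': depth becomes 1
  Position 27 ')': depth becomes 0
Maximum depth reached: 5

5


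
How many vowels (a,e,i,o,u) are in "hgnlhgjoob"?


Input: hgnlhgjoob
Checking each character:
  'h' at position 0: consonant
  'g' at position 1: consonant
  'n' at position 2: consonant
  'l' at position 3: consonant
  'h' at position 4: consonant
  'g' at position 5: consonant
  'j' at position 6: consonant
  'o' at position 7: vowel (running total: 1)
  'o' at position 8: vowel (running total: 2)
  'b' at position 9: consonant
Total vowels: 2

2


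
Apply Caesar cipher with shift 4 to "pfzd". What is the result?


Caesar cipher: shift "pfzd" by 4
  'p' (pos 15) + 4 = pos 19 = 't'
  'f' (pos 5) + 4 = pos 9 = 'j'
  'z' (pos 25) + 4 = pos 3 = 'd'
  'd' (pos 3) + 4 = pos 7 = 'h'
Result: tjdh

tjdh


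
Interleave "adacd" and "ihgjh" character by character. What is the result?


Interleaving "adacd" and "ihgjh":
  Position 0: 'a' from first, 'i' from second => "ai"
  Position 1: 'd' from first, 'h' from second => "dh"
  Position 2: 'a' from first, 'g' from second => "ag"
  Position 3: 'c' from first, 'j' from second => "cj"
  Position 4: 'd' from first, 'h' from second => "dh"
Result: aidhagcjdh

aidhagcjdh


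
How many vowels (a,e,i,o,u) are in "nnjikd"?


Input: nnjikd
Checking each character:
  'n' at position 0: consonant
  'n' at position 1: consonant
  'j' at position 2: consonant
  'i' at position 3: vowel (running total: 1)
  'k' at position 4: consonant
  'd' at position 5: consonant
Total vowels: 1

1


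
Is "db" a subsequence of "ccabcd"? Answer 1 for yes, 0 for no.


Check if "db" is a subsequence of "ccabcd"
Greedy scan:
  Position 0 ('c'): no match needed
  Position 1 ('c'): no match needed
  Position 2 ('a'): no match needed
  Position 3 ('b'): no match needed
  Position 4 ('c'): no match needed
  Position 5 ('d'): matches sub[0] = 'd'
Only matched 1/2 characters => not a subsequence

0


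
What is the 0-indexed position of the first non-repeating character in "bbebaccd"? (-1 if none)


Input: bbebaccd
Character frequencies:
  'a': 1
  'b': 3
  'c': 2
  'd': 1
  'e': 1
Scanning left to right for freq == 1:
  Position 0 ('b'): freq=3, skip
  Position 1 ('b'): freq=3, skip
  Position 2 ('e'): unique! => answer = 2

2


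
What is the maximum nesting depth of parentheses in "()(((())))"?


Input: "()(((())))"
Tracking depth:
  Position 0 '(': depth becomes 1
  Position 1 ')': depth becomes 0
  Position 2 '(': depth becomes 1
  Position 3 '(': depth becomes 2
  Position 4 '(': depth becomes 3
  Position 5 '(': depth becomes 4
  Position 6 ')': depth becomes 3
  Position 7 ')': depth becomes 2
  Position 8 ')': depth becomes 1
  Position 9 ')': depth becomes 0
Maximum depth reached: 4

4


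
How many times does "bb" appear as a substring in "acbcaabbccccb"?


Searching for "bb" in "acbcaabbccccb"
Scanning each position:
  Position 0: "ac" => no
  Position 1: "cb" => no
  Position 2: "bc" => no
  Position 3: "ca" => no
  Position 4: "aa" => no
  Position 5: "ab" => no
  Position 6: "bb" => MATCH
  Position 7: "bc" => no
  Position 8: "cc" => no
  Position 9: "cc" => no
  Position 10: "cc" => no
  Position 11: "cb" => no
Total occurrences: 1

1


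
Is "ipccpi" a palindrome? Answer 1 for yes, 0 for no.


Input: ipccpi
Reversed: ipccpi
  Compare pos 0 ('i') with pos 5 ('i'): match
  Compare pos 1 ('p') with pos 4 ('p'): match
  Compare pos 2 ('c') with pos 3 ('c'): match
Result: palindrome

1


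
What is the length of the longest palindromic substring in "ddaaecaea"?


Input: "ddaaecaea"
Checking substrings for palindromes:
  [6:9] "aea" (len 3) => palindrome
  [0:2] "dd" (len 2) => palindrome
  [2:4] "aa" (len 2) => palindrome
Longest palindromic substring: "aea" with length 3

3


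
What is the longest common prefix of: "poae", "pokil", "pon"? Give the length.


Words: poae, pokil, pon
  Position 0: all 'p' => match
  Position 1: all 'o' => match
  Position 2: ('a', 'k', 'n') => mismatch, stop
LCP = "po" (length 2)

2


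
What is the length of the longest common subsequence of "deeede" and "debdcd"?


LCS of "deeede" and "debdcd"
DP table:
           d    e    b    d    c    d
      0    0    0    0    0    0    0
  d   0    1    1    1    1    1    1
  e   0    1    2    2    2    2    2
  e   0    1    2    2    2    2    2
  e   0    1    2    2    2    2    2
  d   0    1    2    2    3    3    3
  e   0    1    2    2    3    3    3
LCS length = dp[6][6] = 3

3


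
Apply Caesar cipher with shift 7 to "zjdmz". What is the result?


Caesar cipher: shift "zjdmz" by 7
  'z' (pos 25) + 7 = pos 6 = 'g'
  'j' (pos 9) + 7 = pos 16 = 'q'
  'd' (pos 3) + 7 = pos 10 = 'k'
  'm' (pos 12) + 7 = pos 19 = 't'
  'z' (pos 25) + 7 = pos 6 = 'g'
Result: gqktg

gqktg


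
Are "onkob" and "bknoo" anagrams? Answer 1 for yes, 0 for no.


Strings: "onkob", "bknoo"
Sorted first:  bknoo
Sorted second: bknoo
Sorted forms match => anagrams

1


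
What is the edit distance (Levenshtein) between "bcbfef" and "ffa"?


Computing edit distance: "bcbfef" -> "ffa"
DP table:
           f    f    a
      0    1    2    3
  b   1    1    2    3
  c   2    2    2    3
  b   3    3    3    3
  f   4    3    3    4
  e   5    4    4    4
  f   6    5    4    5
Edit distance = dp[6][3] = 5

5


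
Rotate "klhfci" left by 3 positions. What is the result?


Input: "klhfci", rotate left by 3
First 3 characters: "klh"
Remaining characters: "fci"
Concatenate remaining + first: "fci" + "klh" = "fciklh"

fciklh


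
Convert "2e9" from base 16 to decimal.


Input: "2e9" in base 16
Positional expansion:
  Digit '2' (value 2) x 16^2 = 512
  Digit 'e' (value 14) x 16^1 = 224
  Digit '9' (value 9) x 16^0 = 9
Sum = 745

745


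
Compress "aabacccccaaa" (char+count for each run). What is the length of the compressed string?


Input: aabacccccaaa
Runs:
  'a' x 2 => "a2"
  'b' x 1 => "b1"
  'a' x 1 => "a1"
  'c' x 5 => "c5"
  'a' x 3 => "a3"
Compressed: "a2b1a1c5a3"
Compressed length: 10

10


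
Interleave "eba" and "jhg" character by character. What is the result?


Interleaving "eba" and "jhg":
  Position 0: 'e' from first, 'j' from second => "ej"
  Position 1: 'b' from first, 'h' from second => "bh"
  Position 2: 'a' from first, 'g' from second => "ag"
Result: ejbhag

ejbhag


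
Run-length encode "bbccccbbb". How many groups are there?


Input: bbccccbbb
Scanning for consecutive runs:
  Group 1: 'b' x 2 (positions 0-1)
  Group 2: 'c' x 4 (positions 2-5)
  Group 3: 'b' x 3 (positions 6-8)
Total groups: 3

3


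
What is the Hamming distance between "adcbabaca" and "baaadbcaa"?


Comparing "adcbabaca" and "baaadbcaa" position by position:
  Position 0: 'a' vs 'b' => differ
  Position 1: 'd' vs 'a' => differ
  Position 2: 'c' vs 'a' => differ
  Position 3: 'b' vs 'a' => differ
  Position 4: 'a' vs 'd' => differ
  Position 5: 'b' vs 'b' => same
  Position 6: 'a' vs 'c' => differ
  Position 7: 'c' vs 'a' => differ
  Position 8: 'a' vs 'a' => same
Total differences (Hamming distance): 7

7
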